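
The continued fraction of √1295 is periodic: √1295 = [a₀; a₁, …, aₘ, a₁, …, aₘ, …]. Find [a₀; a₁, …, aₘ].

a₀ = ⌊√1295⌋ = 35.
With m₀=0, d₀=1 and mₖ₊₁ = dₖaₖ − mₖ, dₖ₊₁ = (n − mₖ₊₁²)/dₖ, aₖ₊₁ = ⌊(a₀+mₖ₊₁)/dₖ₊₁⌋:
  k=1: m=35, d=70, a=1
  k=2: m=35, d=1, a=70
d=1 and a=2a₀=70 at k=2, so the next step gives (m, d) = (35, 70) again — its k=1 value — and the period has length 2.

[35; 1, 70]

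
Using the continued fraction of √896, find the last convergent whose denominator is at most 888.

26461/884

√896 = [29; 1, 13, 1, 58, …] (period length 4).
Convergents:
  p_0/q_0 = 29/1
  p_1/q_1 = 30/1
  p_2/q_2 = 419/14
  p_3/q_3 = 449/15
  p_4/q_4 = 26461/884
  p_5/q_5 = 26910/899
q_4 = 884 ≤ 888 < 899 = q_5, so the answer is 26461/884.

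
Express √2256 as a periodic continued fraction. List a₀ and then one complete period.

[47; 2, 94]

a₀ = ⌊√2256⌋ = 47.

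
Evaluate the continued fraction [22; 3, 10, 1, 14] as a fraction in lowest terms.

Fold from the inside: start with 14/1.
  1 + 1/14 = 15/14
  10 + 14/15 = 164/15
  3 + 15/164 = 507/164
  22 + 164/507 = 11318/507

11318/507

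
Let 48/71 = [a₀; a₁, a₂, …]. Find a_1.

1

48 = 0·71 + 48   →  a_0 = 0
71 = 1·48 + 23   →  a_1 = 1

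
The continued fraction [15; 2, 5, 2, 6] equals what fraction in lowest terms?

Fold from the inside: start with 6/1.
  2 + 1/6 = 13/6
  5 + 6/13 = 71/13
  2 + 13/71 = 155/71
  15 + 71/155 = 2396/155

2396/155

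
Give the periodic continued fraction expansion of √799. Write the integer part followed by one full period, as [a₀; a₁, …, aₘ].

[28; 3, 1, 3, 56]

a₀ = ⌊√799⌋ = 28.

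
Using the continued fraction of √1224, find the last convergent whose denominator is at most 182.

√1224 = [34; 1, 68, …] (period length 2).
Convergents:
  p_0/q_0 = 34/1
  p_1/q_1 = 35/1
  p_2/q_2 = 2414/69
  p_3/q_3 = 2449/70
  p_4/q_4 = 168946/4829
q_3 = 70 ≤ 182 < 4829 = q_4, so the answer is 2449/70.

2449/70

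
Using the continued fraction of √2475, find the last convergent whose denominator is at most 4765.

79201/1592

√2475 = [49; 1, 2, 1, 98, …] (period length 4).
Convergents:
  p_0/q_0 = 49/1
  p_1/q_1 = 50/1
  p_2/q_2 = 149/3
  p_3/q_3 = 199/4
  p_4/q_4 = 19651/395
  p_5/q_5 = 19850/399
  p_6/q_6 = 59351/1193
  p_7/q_7 = 79201/1592
  p_8/q_8 = 7821049/157209
q_7 = 1592 ≤ 4765 < 157209 = q_8, so the answer is 79201/1592.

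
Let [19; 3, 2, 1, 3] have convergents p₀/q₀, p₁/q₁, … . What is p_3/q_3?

193/10

Using pₖ = aₖpₖ₋₁ + pₖ₋₂, qₖ = aₖqₖ₋₁ + qₖ₋₂ (with p₋₁=1, p₋₂=0, q₋₁=0, q₋₂=1):
  k=0: a=19, p=19, q=1
  k=1: a=3, p=58, q=3
  k=2: a=2, p=135, q=7
  k=3: a=1, p=193, q=10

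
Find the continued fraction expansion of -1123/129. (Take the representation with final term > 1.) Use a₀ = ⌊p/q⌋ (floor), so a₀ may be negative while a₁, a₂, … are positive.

[-9; 3, 2, 1, 1, 7]

-1123 = -9·129 + 38
129 = 3·38 + 15
38 = 2·15 + 8
15 = 1·8 + 7
8 = 1·7 + 1
7 = 7·1 + 0  (stop)
So -1123/129 = [-9; 3, 2, 1, 1, 7].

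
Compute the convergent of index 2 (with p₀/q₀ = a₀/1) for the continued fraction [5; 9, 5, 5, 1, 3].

235/46

Using pₖ = aₖpₖ₋₁ + pₖ₋₂, qₖ = aₖqₖ₋₁ + qₖ₋₂ (with p₋₁=1, p₋₂=0, q₋₁=0, q₋₂=1):
  k=0: a=5, p=5, q=1
  k=1: a=9, p=46, q=9
  k=2: a=5, p=235, q=46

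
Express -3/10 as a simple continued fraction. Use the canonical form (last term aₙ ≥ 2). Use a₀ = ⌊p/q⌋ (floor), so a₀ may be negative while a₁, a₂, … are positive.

[-1; 1, 2, 3]

-3 = -1×10 + 7
10 = 1×7 + 3
7 = 2×3 + 1
3 = 3×1 + 0  (stop)
So -3/10 = [-1; 1, 2, 3].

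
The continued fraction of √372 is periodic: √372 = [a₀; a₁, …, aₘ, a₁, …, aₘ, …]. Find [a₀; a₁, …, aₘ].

[19; 3, 2, 12, 2, 3, 38]

a₀ = ⌊√372⌋ = 19.
With m₀=0, d₀=1 and mₖ₊₁ = dₖaₖ − mₖ, dₖ₊₁ = (n − mₖ₊₁²)/dₖ, aₖ₊₁ = ⌊(a₀+mₖ₊₁)/dₖ₊₁⌋:
  k=1: m=19, d=11, a=3
  k=2: m=14, d=16, a=2
  k=3: m=18, d=3, a=12
  k=4: m=18, d=16, a=2
  k=5: m=14, d=11, a=3
  k=6: m=19, d=1, a=38
d=1 and a=2a₀=38 at k=6, so the next step gives (m, d) = (19, 11) again — its k=1 value — and the period has length 6.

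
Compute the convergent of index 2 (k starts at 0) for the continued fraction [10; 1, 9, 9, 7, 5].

Using pₖ = aₖpₖ₋₁ + pₖ₋₂, qₖ = aₖqₖ₋₁ + qₖ₋₂ (with p₋₁=1, p₋₂=0, q₋₁=0, q₋₂=1):
  k=0: a=10, p=10, q=1
  k=1: a=1, p=11, q=1
  k=2: a=9, p=109, q=10

109/10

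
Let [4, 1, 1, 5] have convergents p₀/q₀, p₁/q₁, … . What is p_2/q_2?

Using pₖ = aₖpₖ₋₁ + pₖ₋₂, qₖ = aₖqₖ₋₁ + qₖ₋₂ (with p₋₁=1, p₋₂=0, q₋₁=0, q₋₂=1):
  k=0: a=4, p=4, q=1
  k=1: a=1, p=5, q=1
  k=2: a=1, p=9, q=2

9/2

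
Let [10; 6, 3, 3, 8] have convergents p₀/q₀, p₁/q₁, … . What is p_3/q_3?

Using pₖ = aₖpₖ₋₁ + pₖ₋₂, qₖ = aₖqₖ₋₁ + qₖ₋₂ (with p₋₁=1, p₋₂=0, q₋₁=0, q₋₂=1):
  k=0: a=10, p=10, q=1
  k=1: a=6, p=61, q=6
  k=2: a=3, p=193, q=19
  k=3: a=3, p=640, q=63

640/63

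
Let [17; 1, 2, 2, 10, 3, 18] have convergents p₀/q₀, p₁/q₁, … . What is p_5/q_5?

4003/226

Using pₖ = aₖpₖ₋₁ + pₖ₋₂, qₖ = aₖqₖ₋₁ + qₖ₋₂ (with p₋₁=1, p₋₂=0, q₋₁=0, q₋₂=1):
  k=0: a=17, p=17, q=1
  k=1: a=1, p=18, q=1
  k=2: a=2, p=53, q=3
  k=3: a=2, p=124, q=7
  k=4: a=10, p=1293, q=73
  k=5: a=3, p=4003, q=226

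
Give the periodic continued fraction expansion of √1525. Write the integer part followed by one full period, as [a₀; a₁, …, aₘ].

[39; 19, 1, 1, 19, 78]

a₀ = ⌊√1525⌋ = 39.
With m₀=0, d₀=1 and mₖ₊₁ = dₖaₖ − mₖ, dₖ₊₁ = (n − mₖ₊₁²)/dₖ, aₖ₊₁ = ⌊(a₀+mₖ₊₁)/dₖ₊₁⌋:
  k=1: m=39, d=4, a=19
  k=2: m=37, d=39, a=1
  k=3: m=2, d=39, a=1
  k=4: m=37, d=4, a=19
  k=5: m=39, d=1, a=78
d=1 and a=2a₀=78 at k=5, so the next step gives (m, d) = (39, 4) again — its k=1 value — and the period has length 5.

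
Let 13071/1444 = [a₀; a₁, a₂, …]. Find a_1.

13071 = 9·1444 + 75   →  a_0 = 9
1444 = 19·75 + 19   →  a_1 = 19

19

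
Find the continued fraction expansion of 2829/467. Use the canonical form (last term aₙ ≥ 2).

2829 = 6*467 + 27
467 = 17*27 + 8
27 = 3*8 + 3
8 = 2*3 + 2
3 = 1*2 + 1
2 = 2*1 + 0  (stop)
So 2829/467 = [6; 17, 3, 2, 1, 2].

[6; 17, 3, 2, 1, 2]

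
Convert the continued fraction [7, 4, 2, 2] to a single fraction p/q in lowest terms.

Using pₖ = aₖpₖ₋₁ + pₖ₋₂ and qₖ = aₖqₖ₋₁ + qₖ₋₂:
  k=0: a=7, p=7, q=1
  k=1: a=4, p=29, q=4
  k=2: a=2, p=65, q=9
  k=3: a=2, p=159, q=22

159/22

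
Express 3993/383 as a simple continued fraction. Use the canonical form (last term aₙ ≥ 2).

3993 = 10·383 + 163
383 = 2·163 + 57
163 = 2·57 + 49
57 = 1·49 + 8
49 = 6·8 + 1
8 = 8·1 + 0  (stop)
So 3993/383 = [10; 2, 2, 1, 6, 8].

[10; 2, 2, 1, 6, 8]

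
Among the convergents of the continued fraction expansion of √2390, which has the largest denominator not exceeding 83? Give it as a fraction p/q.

3911/80

√2390 = [48; 1, 7, 1, 8, 1, 7, 1, 96, …] (period length 8).
Convergents:
  p_0/q_0 = 48/1
  p_1/q_1 = 49/1
  p_2/q_2 = 391/8
  p_3/q_3 = 440/9
  p_4/q_4 = 3911/80
  p_5/q_5 = 4351/89
q_4 = 80 ≤ 83 < 89 = q_5, so the answer is 3911/80.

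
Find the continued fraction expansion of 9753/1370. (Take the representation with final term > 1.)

[7; 8, 2, 2, 7, 1, 3]

9753 = 7*1370 + 163
1370 = 8*163 + 66
163 = 2*66 + 31
66 = 2*31 + 4
31 = 7*4 + 3
4 = 1*3 + 1
3 = 3*1 + 0  (stop)
So 9753/1370 = [7; 8, 2, 2, 7, 1, 3].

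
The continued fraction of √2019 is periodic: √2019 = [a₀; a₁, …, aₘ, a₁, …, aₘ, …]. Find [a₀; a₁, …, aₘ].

[44; 1, 13, 1, 88]

a₀ = ⌊√2019⌋ = 44.
With m₀=0, d₀=1 and mₖ₊₁ = dₖaₖ − mₖ, dₖ₊₁ = (n − mₖ₊₁²)/dₖ, aₖ₊₁ = ⌊(a₀+mₖ₊₁)/dₖ₊₁⌋:
  k=1: m=44, d=83, a=1
  k=2: m=39, d=6, a=13
  k=3: m=39, d=83, a=1
  k=4: m=44, d=1, a=88
d=1 and a=2a₀=88 at k=4, so the next step gives (m, d) = (44, 83) again — its k=1 value — and the period has length 4.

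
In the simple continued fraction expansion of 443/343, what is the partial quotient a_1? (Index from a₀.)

3

443 = 1·343 + 100   →  a_0 = 1
343 = 3·100 + 43   →  a_1 = 3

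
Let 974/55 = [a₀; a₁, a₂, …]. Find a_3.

974 = 17·55 + 39   →  a_0 = 17
55 = 1·39 + 16   →  a_1 = 1
39 = 2·16 + 7   →  a_2 = 2
16 = 2·7 + 2   →  a_3 = 2

2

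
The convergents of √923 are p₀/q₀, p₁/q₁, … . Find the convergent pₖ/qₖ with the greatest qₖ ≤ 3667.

√923 = [30; 2, 1, 1, 1, 2, 60, …] (period length 6).
Convergents:
  p_0/q_0 = 30/1
  p_1/q_1 = 61/2
  p_2/q_2 = 91/3
  p_3/q_3 = 152/5
  p_4/q_4 = 243/8
  p_5/q_5 = 638/21
  p_6/q_6 = 38523/1268
  p_7/q_7 = 77684/2557
  p_8/q_8 = 116207/3825
q_7 = 2557 ≤ 3667 < 3825 = q_8, so the answer is 77684/2557.

77684/2557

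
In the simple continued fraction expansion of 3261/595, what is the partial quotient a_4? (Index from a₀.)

3261 = 5·595 + 286   →  a_0 = 5
595 = 2·286 + 23   →  a_1 = 2
286 = 12·23 + 10   →  a_2 = 12
23 = 2·10 + 3   →  a_3 = 2
10 = 3·3 + 1   →  a_4 = 3

3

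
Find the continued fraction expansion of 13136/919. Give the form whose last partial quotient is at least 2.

13136 = 14×919 + 270
919 = 3×270 + 109
270 = 2×109 + 52
109 = 2×52 + 5
52 = 10×5 + 2
5 = 2×2 + 1
2 = 2×1 + 0  (stop)
So 13136/919 = [14; 3, 2, 2, 10, 2, 2].

[14; 3, 2, 2, 10, 2, 2]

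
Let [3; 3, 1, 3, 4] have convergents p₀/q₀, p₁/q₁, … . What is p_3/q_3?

Using pₖ = aₖpₖ₋₁ + pₖ₋₂, qₖ = aₖqₖ₋₁ + qₖ₋₂ (with p₋₁=1, p₋₂=0, q₋₁=0, q₋₂=1):
  k=0: a=3, p=3, q=1
  k=1: a=3, p=10, q=3
  k=2: a=1, p=13, q=4
  k=3: a=3, p=49, q=15

49/15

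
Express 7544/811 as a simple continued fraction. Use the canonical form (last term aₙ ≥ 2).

7544 = 9·811 + 245
811 = 3·245 + 76
245 = 3·76 + 17
76 = 4·17 + 8
17 = 2·8 + 1
8 = 8·1 + 0  (stop)
So 7544/811 = [9; 3, 3, 4, 2, 8].

[9; 3, 3, 4, 2, 8]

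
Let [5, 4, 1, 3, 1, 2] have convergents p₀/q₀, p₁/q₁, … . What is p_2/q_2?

Using pₖ = aₖpₖ₋₁ + pₖ₋₂, qₖ = aₖqₖ₋₁ + qₖ₋₂ (with p₋₁=1, p₋₂=0, q₋₁=0, q₋₂=1):
  k=0: a=5, p=5, q=1
  k=1: a=4, p=21, q=4
  k=2: a=1, p=26, q=5

26/5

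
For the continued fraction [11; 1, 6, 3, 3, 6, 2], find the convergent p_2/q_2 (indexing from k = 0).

Using pₖ = aₖpₖ₋₁ + pₖ₋₂, qₖ = aₖqₖ₋₁ + qₖ₋₂ (with p₋₁=1, p₋₂=0, q₋₁=0, q₋₂=1):
  k=0: a=11, p=11, q=1
  k=1: a=1, p=12, q=1
  k=2: a=6, p=83, q=7

83/7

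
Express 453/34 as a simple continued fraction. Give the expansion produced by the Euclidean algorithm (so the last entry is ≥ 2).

453 = 13×34 + 11
34 = 3×11 + 1
11 = 11×1 + 0  (stop)
So 453/34 = [13; 3, 11].

[13; 3, 11]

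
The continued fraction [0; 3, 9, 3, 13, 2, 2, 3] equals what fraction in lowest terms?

6537/20312

Using pₖ = aₖpₖ₋₁ + pₖ₋₂ and qₖ = aₖqₖ₋₁ + qₖ₋₂:
  k=0: a=0, p=0, q=1
  k=1: a=3, p=1, q=3
  k=2: a=9, p=9, q=28
  k=3: a=3, p=28, q=87
  k=4: a=13, p=373, q=1159
  k=5: a=2, p=774, q=2405
  k=6: a=2, p=1921, q=5969
  k=7: a=3, p=6537, q=20312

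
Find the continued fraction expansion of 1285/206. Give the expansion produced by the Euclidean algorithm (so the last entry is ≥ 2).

[6; 4, 4, 1, 9]

1285 = 6*206 + 49
206 = 4*49 + 10
49 = 4*10 + 9
10 = 1*9 + 1
9 = 9*1 + 0  (stop)
So 1285/206 = [6; 4, 4, 1, 9].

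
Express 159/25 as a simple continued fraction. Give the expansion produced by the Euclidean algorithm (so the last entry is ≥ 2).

159 = 6×25 + 9
25 = 2×9 + 7
9 = 1×7 + 2
7 = 3×2 + 1
2 = 2×1 + 0  (stop)
So 159/25 = [6; 2, 1, 3, 2].

[6; 2, 1, 3, 2]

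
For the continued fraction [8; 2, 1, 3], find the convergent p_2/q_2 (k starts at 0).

Using pₖ = aₖpₖ₋₁ + pₖ₋₂, qₖ = aₖqₖ₋₁ + qₖ₋₂ (with p₋₁=1, p₋₂=0, q₋₁=0, q₋₂=1):
  k=0: a=8, p=8, q=1
  k=1: a=2, p=17, q=2
  k=2: a=1, p=25, q=3

25/3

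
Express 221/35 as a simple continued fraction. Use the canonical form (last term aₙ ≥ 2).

221 = 6·35 + 11
35 = 3·11 + 2
11 = 5·2 + 1
2 = 2·1 + 0  (stop)
So 221/35 = [6; 3, 5, 2].

[6; 3, 5, 2]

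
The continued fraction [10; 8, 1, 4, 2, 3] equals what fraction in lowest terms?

Using pₖ = aₖpₖ₋₁ + pₖ₋₂ and qₖ = aₖqₖ₋₁ + qₖ₋₂:
  k=0: a=10, p=10, q=1
  k=1: a=8, p=81, q=8
  k=2: a=1, p=91, q=9
  k=3: a=4, p=445, q=44
  k=4: a=2, p=981, q=97
  k=5: a=3, p=3388, q=335

3388/335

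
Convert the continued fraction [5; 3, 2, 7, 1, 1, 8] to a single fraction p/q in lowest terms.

5008/947

Fold from the inside: start with 8/1.
  1 + 1/8 = 9/8
  1 + 8/9 = 17/9
  7 + 9/17 = 128/17
  2 + 17/128 = 273/128
  3 + 128/273 = 947/273
  5 + 273/947 = 5008/947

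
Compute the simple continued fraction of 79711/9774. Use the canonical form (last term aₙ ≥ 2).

79711 = 8·9774 + 1519
9774 = 6·1519 + 660
1519 = 2·660 + 199
660 = 3·199 + 63
199 = 3·63 + 10
63 = 6·10 + 3
10 = 3·3 + 1
3 = 3·1 + 0  (stop)
So 79711/9774 = [8; 6, 2, 3, 3, 6, 3, 3].

[8; 6, 2, 3, 3, 6, 3, 3]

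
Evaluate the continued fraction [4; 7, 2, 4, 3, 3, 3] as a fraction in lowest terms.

9761/2361

Fold from the inside: start with 3/1.
  3 + 1/3 = 10/3
  3 + 3/10 = 33/10
  4 + 10/33 = 142/33
  2 + 33/142 = 317/142
  7 + 142/317 = 2361/317
  4 + 317/2361 = 9761/2361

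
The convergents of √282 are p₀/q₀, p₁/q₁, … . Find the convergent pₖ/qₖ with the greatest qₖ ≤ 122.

√282 = [16; 1, 3, 1, 4, 1, 3, 1, 32, …] (period length 8).
Convergents:
  p_0/q_0 = 16/1
  p_1/q_1 = 17/1
  p_2/q_2 = 67/4
  p_3/q_3 = 84/5
  p_4/q_4 = 403/24
  p_5/q_5 = 487/29
  p_6/q_6 = 1864/111
  p_7/q_7 = 2351/140
q_6 = 111 ≤ 122 < 140 = q_7, so the answer is 1864/111.

1864/111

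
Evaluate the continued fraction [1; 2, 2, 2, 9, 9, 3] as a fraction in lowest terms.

4531/3200

Using pₖ = aₖpₖ₋₁ + pₖ₋₂ and qₖ = aₖqₖ₋₁ + qₖ₋₂:
  k=0: a=1, p=1, q=1
  k=1: a=2, p=3, q=2
  k=2: a=2, p=7, q=5
  k=3: a=2, p=17, q=12
  k=4: a=9, p=160, q=113
  k=5: a=9, p=1457, q=1029
  k=6: a=3, p=4531, q=3200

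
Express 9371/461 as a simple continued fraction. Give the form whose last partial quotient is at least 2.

[20; 3, 18, 1, 7]

9371 = 20*461 + 151
461 = 3*151 + 8
151 = 18*8 + 7
8 = 1*7 + 1
7 = 7*1 + 0  (stop)
So 9371/461 = [20; 3, 18, 1, 7].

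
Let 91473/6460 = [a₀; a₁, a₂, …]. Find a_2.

91473 = 14·6460 + 1033   →  a_0 = 14
6460 = 6·1033 + 262   →  a_1 = 6
1033 = 3·262 + 247   →  a_2 = 3

3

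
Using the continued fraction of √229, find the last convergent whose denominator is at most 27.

√229 = [15; 7, 1, 1, 7, 30, …] (period length 5).
Convergents:
  p_0/q_0 = 15/1
  p_1/q_1 = 106/7
  p_2/q_2 = 121/8
  p_3/q_3 = 227/15
  p_4/q_4 = 1710/113
q_3 = 15 ≤ 27 < 113 = q_4, so the answer is 227/15.

227/15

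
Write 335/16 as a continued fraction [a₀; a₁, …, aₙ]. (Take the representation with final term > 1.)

[20; 1, 15]

335 = 20×16 + 15
16 = 1×15 + 1
15 = 15×1 + 0  (stop)
So 335/16 = [20; 1, 15].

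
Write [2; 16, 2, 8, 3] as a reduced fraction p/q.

1799/873

Using pₖ = aₖpₖ₋₁ + pₖ₋₂ and qₖ = aₖqₖ₋₁ + qₖ₋₂:
  k=0: a=2, p=2, q=1
  k=1: a=16, p=33, q=16
  k=2: a=2, p=68, q=33
  k=3: a=8, p=577, q=280
  k=4: a=3, p=1799, q=873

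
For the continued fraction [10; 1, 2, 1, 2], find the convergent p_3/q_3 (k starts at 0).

Using pₖ = aₖpₖ₋₁ + pₖ₋₂, qₖ = aₖqₖ₋₁ + qₖ₋₂ (with p₋₁=1, p₋₂=0, q₋₁=0, q₋₂=1):
  k=0: a=10, p=10, q=1
  k=1: a=1, p=11, q=1
  k=2: a=2, p=32, q=3
  k=3: a=1, p=43, q=4

43/4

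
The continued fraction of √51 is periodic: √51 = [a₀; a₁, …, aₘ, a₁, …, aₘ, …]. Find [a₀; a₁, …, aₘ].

a₀ = ⌊√51⌋ = 7.
With m₀=0, d₀=1 and mₖ₊₁ = dₖaₖ − mₖ, dₖ₊₁ = (n − mₖ₊₁²)/dₖ, aₖ₊₁ = ⌊(a₀+mₖ₊₁)/dₖ₊₁⌋:
  k=1: m=7, d=2, a=7
  k=2: m=7, d=1, a=14
d=1 and a=2a₀=14 at k=2, so the next step gives (m, d) = (7, 2) again — its k=1 value — and the period has length 2.

[7; 7, 14]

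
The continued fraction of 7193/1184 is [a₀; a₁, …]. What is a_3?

7193 = 6·1184 + 89   →  a_0 = 6
1184 = 13·89 + 27   →  a_1 = 13
89 = 3·27 + 8   →  a_2 = 3
27 = 3·8 + 3   →  a_3 = 3

3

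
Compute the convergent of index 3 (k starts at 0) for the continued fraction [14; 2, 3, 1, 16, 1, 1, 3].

Using pₖ = aₖpₖ₋₁ + pₖ₋₂, qₖ = aₖqₖ₋₁ + qₖ₋₂ (with p₋₁=1, p₋₂=0, q₋₁=0, q₋₂=1):
  k=0: a=14, p=14, q=1
  k=1: a=2, p=29, q=2
  k=2: a=3, p=101, q=7
  k=3: a=1, p=130, q=9

130/9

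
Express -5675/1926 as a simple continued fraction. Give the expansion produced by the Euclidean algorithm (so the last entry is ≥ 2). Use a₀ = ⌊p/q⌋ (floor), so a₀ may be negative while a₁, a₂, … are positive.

[-3; 18, 1, 2, 3, 10]

-5675 = -3×1926 + 103
1926 = 18×103 + 72
103 = 1×72 + 31
72 = 2×31 + 10
31 = 3×10 + 1
10 = 10×1 + 0  (stop)
So -5675/1926 = [-3; 18, 1, 2, 3, 10].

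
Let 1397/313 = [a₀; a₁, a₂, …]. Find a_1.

2

1397 = 4·313 + 145   →  a_0 = 4
313 = 2·145 + 23   →  a_1 = 2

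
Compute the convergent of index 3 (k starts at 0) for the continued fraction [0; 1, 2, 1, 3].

3/4

Using pₖ = aₖpₖ₋₁ + pₖ₋₂, qₖ = aₖqₖ₋₁ + qₖ₋₂ (with p₋₁=1, p₋₂=0, q₋₁=0, q₋₂=1):
  k=0: a=0, p=0, q=1
  k=1: a=1, p=1, q=1
  k=2: a=2, p=2, q=3
  k=3: a=1, p=3, q=4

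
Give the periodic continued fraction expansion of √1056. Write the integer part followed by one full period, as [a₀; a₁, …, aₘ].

[32; 2, 64]

a₀ = ⌊√1056⌋ = 32.
With m₀=0, d₀=1 and mₖ₊₁ = dₖaₖ − mₖ, dₖ₊₁ = (n − mₖ₊₁²)/dₖ, aₖ₊₁ = ⌊(a₀+mₖ₊₁)/dₖ₊₁⌋:
  k=1: m=32, d=32, a=2
  k=2: m=32, d=1, a=64
d=1 and a=2a₀=64 at k=2, so the next step gives (m, d) = (32, 32) again — its k=1 value — and the period has length 2.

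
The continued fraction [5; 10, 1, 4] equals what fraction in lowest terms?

275/54

Fold from the inside: start with 4/1.
  1 + 1/4 = 5/4
  10 + 4/5 = 54/5
  5 + 5/54 = 275/54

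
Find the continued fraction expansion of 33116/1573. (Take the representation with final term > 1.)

33116 = 21·1573 + 83
1573 = 18·83 + 79
83 = 1·79 + 4
79 = 19·4 + 3
4 = 1·3 + 1
3 = 3·1 + 0  (stop)
So 33116/1573 = [21; 18, 1, 19, 1, 3].

[21; 18, 1, 19, 1, 3]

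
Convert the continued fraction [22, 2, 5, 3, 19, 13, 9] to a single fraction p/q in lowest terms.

Using pₖ = aₖpₖ₋₁ + pₖ₋₂ and qₖ = aₖqₖ₋₁ + qₖ₋₂:
  k=0: a=22, p=22, q=1
  k=1: a=2, p=45, q=2
  k=2: a=5, p=247, q=11
  k=3: a=3, p=786, q=35
  k=4: a=19, p=15181, q=676
  k=5: a=13, p=198139, q=8823
  k=6: a=9, p=1798432, q=80083

1798432/80083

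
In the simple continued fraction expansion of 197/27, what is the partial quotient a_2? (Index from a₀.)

2

197 = 7·27 + 8   →  a_0 = 7
27 = 3·8 + 3   →  a_1 = 3
8 = 2·3 + 2   →  a_2 = 2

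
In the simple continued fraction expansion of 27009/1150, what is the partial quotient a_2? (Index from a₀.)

27009 = 23·1150 + 559   →  a_0 = 23
1150 = 2·559 + 32   →  a_1 = 2
559 = 17·32 + 15   →  a_2 = 17

17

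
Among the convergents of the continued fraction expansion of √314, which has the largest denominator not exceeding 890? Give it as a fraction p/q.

15381/868

√314 = [17; 1, 2, 1, 1, 2, 1, 34, …] (period length 7).
Convergents:
  p_0/q_0 = 17/1
  p_1/q_1 = 18/1
  p_2/q_2 = 53/3
  p_3/q_3 = 71/4
  p_4/q_4 = 124/7
  p_5/q_5 = 319/18
  p_6/q_6 = 443/25
  p_7/q_7 = 15381/868
  p_8/q_8 = 15824/893
q_7 = 868 ≤ 890 < 893 = q_8, so the answer is 15381/868.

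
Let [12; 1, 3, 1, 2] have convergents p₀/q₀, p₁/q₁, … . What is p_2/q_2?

Using pₖ = aₖpₖ₋₁ + pₖ₋₂, qₖ = aₖqₖ₋₁ + qₖ₋₂ (with p₋₁=1, p₋₂=0, q₋₁=0, q₋₂=1):
  k=0: a=12, p=12, q=1
  k=1: a=1, p=13, q=1
  k=2: a=3, p=51, q=4

51/4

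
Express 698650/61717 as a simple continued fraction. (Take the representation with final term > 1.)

698650 = 11×61717 + 19763
61717 = 3×19763 + 2428
19763 = 8×2428 + 339
2428 = 7×339 + 55
339 = 6×55 + 9
55 = 6×9 + 1
9 = 9×1 + 0  (stop)
So 698650/61717 = [11; 3, 8, 7, 6, 6, 9].

[11; 3, 8, 7, 6, 6, 9]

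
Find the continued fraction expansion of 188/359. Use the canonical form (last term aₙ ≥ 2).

188 = 0×359 + 188
359 = 1×188 + 171
188 = 1×171 + 17
171 = 10×17 + 1
17 = 17×1 + 0  (stop)
So 188/359 = [0; 1, 1, 10, 17].

[0; 1, 1, 10, 17]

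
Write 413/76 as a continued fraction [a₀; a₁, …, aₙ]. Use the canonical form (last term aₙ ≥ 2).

413 = 5·76 + 33
76 = 2·33 + 10
33 = 3·10 + 3
10 = 3·3 + 1
3 = 3·1 + 0  (stop)
So 413/76 = [5; 2, 3, 3, 3].

[5; 2, 3, 3, 3]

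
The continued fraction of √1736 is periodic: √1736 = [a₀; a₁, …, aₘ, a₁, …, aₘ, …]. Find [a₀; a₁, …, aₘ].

[41; 1, 1, 1, 82]

a₀ = ⌊√1736⌋ = 41.
With m₀=0, d₀=1 and mₖ₊₁ = dₖaₖ − mₖ, dₖ₊₁ = (n − mₖ₊₁²)/dₖ, aₖ₊₁ = ⌊(a₀+mₖ₊₁)/dₖ₊₁⌋:
  k=1: m=41, d=55, a=1
  k=2: m=14, d=28, a=1
  k=3: m=14, d=55, a=1
  k=4: m=41, d=1, a=82
d=1 and a=2a₀=82 at k=4, so the next step gives (m, d) = (41, 55) again — its k=1 value — and the period has length 4.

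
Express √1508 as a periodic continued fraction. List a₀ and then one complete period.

[38; 1, 4, 1, 76]

a₀ = ⌊√1508⌋ = 38.
With m₀=0, d₀=1 and mₖ₊₁ = dₖaₖ − mₖ, dₖ₊₁ = (n − mₖ₊₁²)/dₖ, aₖ₊₁ = ⌊(a₀+mₖ₊₁)/dₖ₊₁⌋:
  k=1: m=38, d=64, a=1
  k=2: m=26, d=13, a=4
  k=3: m=26, d=64, a=1
  k=4: m=38, d=1, a=76
d=1 and a=2a₀=76 at k=4, so the next step gives (m, d) = (38, 64) again — its k=1 value — and the period has length 4.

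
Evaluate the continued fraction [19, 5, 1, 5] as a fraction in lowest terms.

671/35

Fold from the inside: start with 5/1.
  1 + 1/5 = 6/5
  5 + 5/6 = 35/6
  19 + 6/35 = 671/35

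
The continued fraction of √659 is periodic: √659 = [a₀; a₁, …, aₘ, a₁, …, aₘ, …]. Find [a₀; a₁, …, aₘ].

a₀ = ⌊√659⌋ = 25.

[25; 1, 2, 25, 2, 1, 50]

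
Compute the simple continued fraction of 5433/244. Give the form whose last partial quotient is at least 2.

5433 = 22·244 + 65
244 = 3·65 + 49
65 = 1·49 + 16
49 = 3·16 + 1
16 = 16·1 + 0  (stop)
So 5433/244 = [22; 3, 1, 3, 16].

[22; 3, 1, 3, 16]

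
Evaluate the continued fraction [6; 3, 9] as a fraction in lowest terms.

Using pₖ = aₖpₖ₋₁ + pₖ₋₂ and qₖ = aₖqₖ₋₁ + qₖ₋₂:
  k=0: a=6, p=6, q=1
  k=1: a=3, p=19, q=3
  k=2: a=9, p=177, q=28

177/28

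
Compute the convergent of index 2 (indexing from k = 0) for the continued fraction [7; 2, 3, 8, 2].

52/7

Using pₖ = aₖpₖ₋₁ + pₖ₋₂, qₖ = aₖqₖ₋₁ + qₖ₋₂ (with p₋₁=1, p₋₂=0, q₋₁=0, q₋₂=1):
  k=0: a=7, p=7, q=1
  k=1: a=2, p=15, q=2
  k=2: a=3, p=52, q=7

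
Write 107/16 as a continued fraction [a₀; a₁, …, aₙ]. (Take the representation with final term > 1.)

107 = 6*16 + 11
16 = 1*11 + 5
11 = 2*5 + 1
5 = 5*1 + 0  (stop)
So 107/16 = [6; 1, 2, 5].

[6; 1, 2, 5]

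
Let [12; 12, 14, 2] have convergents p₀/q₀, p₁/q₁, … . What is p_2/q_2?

2042/169

Using pₖ = aₖpₖ₋₁ + pₖ₋₂, qₖ = aₖqₖ₋₁ + qₖ₋₂ (with p₋₁=1, p₋₂=0, q₋₁=0, q₋₂=1):
  k=0: a=12, p=12, q=1
  k=1: a=12, p=145, q=12
  k=2: a=14, p=2042, q=169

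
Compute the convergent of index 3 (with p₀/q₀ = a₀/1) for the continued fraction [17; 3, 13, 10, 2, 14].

6982/403

Using pₖ = aₖpₖ₋₁ + pₖ₋₂, qₖ = aₖqₖ₋₁ + qₖ₋₂ (with p₋₁=1, p₋₂=0, q₋₁=0, q₋₂=1):
  k=0: a=17, p=17, q=1
  k=1: a=3, p=52, q=3
  k=2: a=13, p=693, q=40
  k=3: a=10, p=6982, q=403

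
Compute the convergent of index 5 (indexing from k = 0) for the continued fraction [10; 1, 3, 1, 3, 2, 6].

464/43

Using pₖ = aₖpₖ₋₁ + pₖ₋₂, qₖ = aₖqₖ₋₁ + qₖ₋₂ (with p₋₁=1, p₋₂=0, q₋₁=0, q₋₂=1):
  k=0: a=10, p=10, q=1
  k=1: a=1, p=11, q=1
  k=2: a=3, p=43, q=4
  k=3: a=1, p=54, q=5
  k=4: a=3, p=205, q=19
  k=5: a=2, p=464, q=43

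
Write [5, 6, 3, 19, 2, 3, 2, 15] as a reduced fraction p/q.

Using pₖ = aₖpₖ₋₁ + pₖ₋₂ and qₖ = aₖqₖ₋₁ + qₖ₋₂:
  k=0: a=5, p=5, q=1
  k=1: a=6, p=31, q=6
  k=2: a=3, p=98, q=19
  k=3: a=19, p=1893, q=367
  k=4: a=2, p=3884, q=753
  k=5: a=3, p=13545, q=2626
  k=6: a=2, p=30974, q=6005
  k=7: a=15, p=478155, q=92701

478155/92701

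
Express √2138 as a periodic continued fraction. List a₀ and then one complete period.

a₀ = ⌊√2138⌋ = 46.
With m₀=0, d₀=1 and mₖ₊₁ = dₖaₖ − mₖ, dₖ₊₁ = (n − mₖ₊₁²)/dₖ, aₖ₊₁ = ⌊(a₀+mₖ₊₁)/dₖ₊₁⌋:
  k=1: m=46, d=22, a=4
  k=2: m=42, d=17, a=5
  k=3: m=43, d=17, a=5
  k=4: m=42, d=22, a=4
  k=5: m=46, d=1, a=92
d=1 and a=2a₀=92 at k=5, so the next step gives (m, d) = (46, 22) again — its k=1 value — and the period has length 5.

[46; 4, 5, 5, 4, 92]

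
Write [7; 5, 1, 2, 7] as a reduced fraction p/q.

Fold from the inside: start with 7/1.
  2 + 1/7 = 15/7
  1 + 7/15 = 22/15
  5 + 15/22 = 125/22
  7 + 22/125 = 897/125

897/125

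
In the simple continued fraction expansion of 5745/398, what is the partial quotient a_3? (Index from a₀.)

3

5745 = 14·398 + 173   →  a_0 = 14
398 = 2·173 + 52   →  a_1 = 2
173 = 3·52 + 17   →  a_2 = 3
52 = 3·17 + 1   →  a_3 = 3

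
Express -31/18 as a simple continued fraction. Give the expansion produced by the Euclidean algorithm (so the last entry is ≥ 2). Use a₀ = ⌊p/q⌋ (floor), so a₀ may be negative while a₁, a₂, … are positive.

-31 = -2·18 + 5
18 = 3·5 + 3
5 = 1·3 + 2
3 = 1·2 + 1
2 = 2·1 + 0  (stop)
So -31/18 = [-2; 3, 1, 1, 2].

[-2; 3, 1, 1, 2]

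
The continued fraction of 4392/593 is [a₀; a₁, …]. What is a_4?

4392 = 7·593 + 241   →  a_0 = 7
593 = 2·241 + 111   →  a_1 = 2
241 = 2·111 + 19   →  a_2 = 2
111 = 5·19 + 16   →  a_3 = 5
19 = 1·16 + 3   →  a_4 = 1

1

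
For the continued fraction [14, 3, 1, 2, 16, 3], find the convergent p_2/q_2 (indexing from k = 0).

57/4

Using pₖ = aₖpₖ₋₁ + pₖ₋₂, qₖ = aₖqₖ₋₁ + qₖ₋₂ (with p₋₁=1, p₋₂=0, q₋₁=0, q₋₂=1):
  k=0: a=14, p=14, q=1
  k=1: a=3, p=43, q=3
  k=2: a=1, p=57, q=4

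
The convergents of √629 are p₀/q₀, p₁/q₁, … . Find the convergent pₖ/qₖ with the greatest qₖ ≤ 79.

627/25

√629 = [25; 12, 1, 1, 12, 50, …] (period length 5).
Convergents:
  p_0/q_0 = 25/1
  p_1/q_1 = 301/12
  p_2/q_2 = 326/13
  p_3/q_3 = 627/25
  p_4/q_4 = 7850/313
q_3 = 25 ≤ 79 < 313 = q_4, so the answer is 627/25.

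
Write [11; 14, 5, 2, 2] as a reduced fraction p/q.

Fold from the inside: start with 2/1.
  2 + 1/2 = 5/2
  5 + 2/5 = 27/5
  14 + 5/27 = 383/27
  11 + 27/383 = 4240/383

4240/383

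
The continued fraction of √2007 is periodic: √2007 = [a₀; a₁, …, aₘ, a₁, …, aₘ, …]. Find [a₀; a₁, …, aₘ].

a₀ = ⌊√2007⌋ = 44.
With m₀=0, d₀=1 and mₖ₊₁ = dₖaₖ − mₖ, dₖ₊₁ = (n − mₖ₊₁²)/dₖ, aₖ₊₁ = ⌊(a₀+mₖ₊₁)/dₖ₊₁⌋:
  k=1: m=44, d=71, a=1
  k=2: m=27, d=18, a=3
  k=3: m=27, d=71, a=1
  k=4: m=44, d=1, a=88
d=1 and a=2a₀=88 at k=4, so the next step gives (m, d) = (44, 71) again — its k=1 value — and the period has length 4.

[44; 1, 3, 1, 88]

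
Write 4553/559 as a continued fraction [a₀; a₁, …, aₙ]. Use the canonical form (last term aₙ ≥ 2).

[8; 6, 1, 9, 8]

4553 = 8×559 + 81
559 = 6×81 + 73
81 = 1×73 + 8
73 = 9×8 + 1
8 = 8×1 + 0  (stop)
So 4553/559 = [8; 6, 1, 9, 8].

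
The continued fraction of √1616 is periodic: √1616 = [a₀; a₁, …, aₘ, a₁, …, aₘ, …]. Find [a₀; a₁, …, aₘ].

a₀ = ⌊√1616⌋ = 40.
With m₀=0, d₀=1 and mₖ₊₁ = dₖaₖ − mₖ, dₖ₊₁ = (n − mₖ₊₁²)/dₖ, aₖ₊₁ = ⌊(a₀+mₖ₊₁)/dₖ₊₁⌋:
  k=1: m=40, d=16, a=5
  k=2: m=40, d=1, a=80
d=1 and a=2a₀=80 at k=2, so the next step gives (m, d) = (40, 16) again — its k=1 value — and the period has length 2.

[40; 5, 80]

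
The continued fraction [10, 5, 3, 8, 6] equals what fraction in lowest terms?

8293/814

Fold from the inside: start with 6/1.
  8 + 1/6 = 49/6
  3 + 6/49 = 153/49
  5 + 49/153 = 814/153
  10 + 153/814 = 8293/814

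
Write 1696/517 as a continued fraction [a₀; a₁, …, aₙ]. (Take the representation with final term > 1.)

1696 = 3*517 + 145
517 = 3*145 + 82
145 = 1*82 + 63
82 = 1*63 + 19
63 = 3*19 + 6
19 = 3*6 + 1
6 = 6*1 + 0  (stop)
So 1696/517 = [3; 3, 1, 1, 3, 3, 6].

[3; 3, 1, 1, 3, 3, 6]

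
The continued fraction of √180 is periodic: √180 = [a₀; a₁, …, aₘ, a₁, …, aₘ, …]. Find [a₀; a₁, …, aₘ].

[13; 2, 2, 2, 26]

a₀ = ⌊√180⌋ = 13.
With m₀=0, d₀=1 and mₖ₊₁ = dₖaₖ − mₖ, dₖ₊₁ = (n − mₖ₊₁²)/dₖ, aₖ₊₁ = ⌊(a₀+mₖ₊₁)/dₖ₊₁⌋:
  k=1: m=13, d=11, a=2
  k=2: m=9, d=9, a=2
  k=3: m=9, d=11, a=2
  k=4: m=13, d=1, a=26
d=1 and a=2a₀=26 at k=4, so the next step gives (m, d) = (13, 11) again — its k=1 value — and the period has length 4.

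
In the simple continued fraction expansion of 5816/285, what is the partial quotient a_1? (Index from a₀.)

5816 = 20·285 + 116   →  a_0 = 20
285 = 2·116 + 53   →  a_1 = 2

2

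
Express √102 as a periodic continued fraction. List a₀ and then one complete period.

[10; 10, 20]

a₀ = ⌊√102⌋ = 10.
With m₀=0, d₀=1 and mₖ₊₁ = dₖaₖ − mₖ, dₖ₊₁ = (n − mₖ₊₁²)/dₖ, aₖ₊₁ = ⌊(a₀+mₖ₊₁)/dₖ₊₁⌋:
  k=1: m=10, d=2, a=10
  k=2: m=10, d=1, a=20
d=1 and a=2a₀=20 at k=2, so the next step gives (m, d) = (10, 2) again — its k=1 value — and the period has length 2.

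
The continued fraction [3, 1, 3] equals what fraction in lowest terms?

15/4

Using pₖ = aₖpₖ₋₁ + pₖ₋₂ and qₖ = aₖqₖ₋₁ + qₖ₋₂:
  k=0: a=3, p=3, q=1
  k=1: a=1, p=4, q=1
  k=2: a=3, p=15, q=4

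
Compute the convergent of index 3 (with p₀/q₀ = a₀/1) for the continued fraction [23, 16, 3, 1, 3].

Using pₖ = aₖpₖ₋₁ + pₖ₋₂, qₖ = aₖqₖ₋₁ + qₖ₋₂ (with p₋₁=1, p₋₂=0, q₋₁=0, q₋₂=1):
  k=0: a=23, p=23, q=1
  k=1: a=16, p=369, q=16
  k=2: a=3, p=1130, q=49
  k=3: a=1, p=1499, q=65

1499/65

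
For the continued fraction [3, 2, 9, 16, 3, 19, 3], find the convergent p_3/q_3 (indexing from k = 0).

1063/306

Using pₖ = aₖpₖ₋₁ + pₖ₋₂, qₖ = aₖqₖ₋₁ + qₖ₋₂ (with p₋₁=1, p₋₂=0, q₋₁=0, q₋₂=1):
  k=0: a=3, p=3, q=1
  k=1: a=2, p=7, q=2
  k=2: a=9, p=66, q=19
  k=3: a=16, p=1063, q=306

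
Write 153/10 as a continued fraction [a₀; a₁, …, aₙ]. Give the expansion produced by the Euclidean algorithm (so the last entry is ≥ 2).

[15; 3, 3]

153 = 15·10 + 3
10 = 3·3 + 1
3 = 3·1 + 0  (stop)
So 153/10 = [15; 3, 3].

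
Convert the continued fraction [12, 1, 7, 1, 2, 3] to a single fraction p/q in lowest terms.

Fold from the inside: start with 3/1.
  2 + 1/3 = 7/3
  1 + 3/7 = 10/7
  7 + 7/10 = 77/10
  1 + 10/77 = 87/77
  12 + 77/87 = 1121/87

1121/87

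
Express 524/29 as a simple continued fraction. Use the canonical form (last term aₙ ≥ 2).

524 = 18*29 + 2
29 = 14*2 + 1
2 = 2*1 + 0  (stop)
So 524/29 = [18; 14, 2].

[18; 14, 2]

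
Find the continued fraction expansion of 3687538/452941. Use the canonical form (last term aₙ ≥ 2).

3687538 = 8×452941 + 64010
452941 = 7×64010 + 4871
64010 = 13×4871 + 687
4871 = 7×687 + 62
687 = 11×62 + 5
62 = 12×5 + 2
5 = 2×2 + 1
2 = 2×1 + 0  (stop)
So 3687538/452941 = [8; 7, 13, 7, 11, 12, 2, 2].

[8; 7, 13, 7, 11, 12, 2, 2]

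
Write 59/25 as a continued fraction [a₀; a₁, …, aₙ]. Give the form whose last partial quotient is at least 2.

59 = 2×25 + 9
25 = 2×9 + 7
9 = 1×7 + 2
7 = 3×2 + 1
2 = 2×1 + 0  (stop)
So 59/25 = [2; 2, 1, 3, 2].

[2; 2, 1, 3, 2]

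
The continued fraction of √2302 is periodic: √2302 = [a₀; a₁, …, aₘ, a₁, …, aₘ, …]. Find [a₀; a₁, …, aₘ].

a₀ = ⌊√2302⌋ = 47.
With m₀=0, d₀=1 and mₖ₊₁ = dₖaₖ − mₖ, dₖ₊₁ = (n − mₖ₊₁²)/dₖ, aₖ₊₁ = ⌊(a₀+mₖ₊₁)/dₖ₊₁⌋:
  k=1: m=47, d=93, a=1
  k=2: m=46, d=2, a=46
  k=3: m=46, d=93, a=1
  k=4: m=47, d=1, a=94
d=1 and a=2a₀=94 at k=4, so the next step gives (m, d) = (47, 93) again — its k=1 value — and the period has length 4.

[47; 1, 46, 1, 94]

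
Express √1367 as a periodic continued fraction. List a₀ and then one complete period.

[36; 1, 35, 1, 72]

a₀ = ⌊√1367⌋ = 36.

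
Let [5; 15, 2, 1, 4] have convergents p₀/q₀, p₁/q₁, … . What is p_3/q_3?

233/46

Using pₖ = aₖpₖ₋₁ + pₖ₋₂, qₖ = aₖqₖ₋₁ + qₖ₋₂ (with p₋₁=1, p₋₂=0, q₋₁=0, q₋₂=1):
  k=0: a=5, p=5, q=1
  k=1: a=15, p=76, q=15
  k=2: a=2, p=157, q=31
  k=3: a=1, p=233, q=46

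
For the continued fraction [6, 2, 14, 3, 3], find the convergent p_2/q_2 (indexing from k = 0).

Using pₖ = aₖpₖ₋₁ + pₖ₋₂, qₖ = aₖqₖ₋₁ + qₖ₋₂ (with p₋₁=1, p₋₂=0, q₋₁=0, q₋₂=1):
  k=0: a=6, p=6, q=1
  k=1: a=2, p=13, q=2
  k=2: a=14, p=188, q=29

188/29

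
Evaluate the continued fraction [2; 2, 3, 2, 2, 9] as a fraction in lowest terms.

894/367

Using pₖ = aₖpₖ₋₁ + pₖ₋₂ and qₖ = aₖqₖ₋₁ + qₖ₋₂:
  k=0: a=2, p=2, q=1
  k=1: a=2, p=5, q=2
  k=2: a=3, p=17, q=7
  k=3: a=2, p=39, q=16
  k=4: a=2, p=95, q=39
  k=5: a=9, p=894, q=367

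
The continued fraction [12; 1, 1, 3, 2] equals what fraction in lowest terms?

201/16

Fold from the inside: start with 2/1.
  3 + 1/2 = 7/2
  1 + 2/7 = 9/7
  1 + 7/9 = 16/9
  12 + 9/16 = 201/16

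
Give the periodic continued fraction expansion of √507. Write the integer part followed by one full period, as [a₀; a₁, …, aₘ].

a₀ = ⌊√507⌋ = 22.
With m₀=0, d₀=1 and mₖ₊₁ = dₖaₖ − mₖ, dₖ₊₁ = (n − mₖ₊₁²)/dₖ, aₖ₊₁ = ⌊(a₀+mₖ₊₁)/dₖ₊₁⌋:
  k=1: m=22, d=23, a=1
  k=2: m=1, d=22, a=1
  k=3: m=21, d=3, a=14
  k=4: m=21, d=22, a=1
  k=5: m=1, d=23, a=1
  k=6: m=22, d=1, a=44
d=1 and a=2a₀=44 at k=6, so the next step gives (m, d) = (22, 23) again — its k=1 value — and the period has length 6.

[22; 1, 1, 14, 1, 1, 44]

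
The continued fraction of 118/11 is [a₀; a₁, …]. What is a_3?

118 = 10·11 + 8   →  a_0 = 10
11 = 1·8 + 3   →  a_1 = 1
8 = 2·3 + 2   →  a_2 = 2
3 = 1·2 + 1   →  a_3 = 1

1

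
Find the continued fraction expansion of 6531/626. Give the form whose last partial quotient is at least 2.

6531 = 10×626 + 271
626 = 2×271 + 84
271 = 3×84 + 19
84 = 4×19 + 8
19 = 2×8 + 3
8 = 2×3 + 2
3 = 1×2 + 1
2 = 2×1 + 0  (stop)
So 6531/626 = [10; 2, 3, 4, 2, 2, 1, 2].

[10; 2, 3, 4, 2, 2, 1, 2]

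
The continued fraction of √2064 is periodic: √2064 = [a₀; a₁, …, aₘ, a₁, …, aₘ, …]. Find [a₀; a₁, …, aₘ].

[45; 2, 3, 7, 3, 2, 90]

a₀ = ⌊√2064⌋ = 45.
With m₀=0, d₀=1 and mₖ₊₁ = dₖaₖ − mₖ, dₖ₊₁ = (n − mₖ₊₁²)/dₖ, aₖ₊₁ = ⌊(a₀+mₖ₊₁)/dₖ₊₁⌋:
  k=1: m=45, d=39, a=2
  k=2: m=33, d=25, a=3
  k=3: m=42, d=12, a=7
  k=4: m=42, d=25, a=3
  k=5: m=33, d=39, a=2
  k=6: m=45, d=1, a=90
d=1 and a=2a₀=90 at k=6, so the next step gives (m, d) = (45, 39) again — its k=1 value — and the period has length 6.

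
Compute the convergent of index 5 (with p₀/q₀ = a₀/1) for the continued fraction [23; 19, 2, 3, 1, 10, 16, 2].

43475/1886

Using pₖ = aₖpₖ₋₁ + pₖ₋₂, qₖ = aₖqₖ₋₁ + qₖ₋₂ (with p₋₁=1, p₋₂=0, q₋₁=0, q₋₂=1):
  k=0: a=23, p=23, q=1
  k=1: a=19, p=438, q=19
  k=2: a=2, p=899, q=39
  k=3: a=3, p=3135, q=136
  k=4: a=1, p=4034, q=175
  k=5: a=10, p=43475, q=1886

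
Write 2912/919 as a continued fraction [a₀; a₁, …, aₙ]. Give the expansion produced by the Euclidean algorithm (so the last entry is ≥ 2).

2912 = 3×919 + 155
919 = 5×155 + 144
155 = 1×144 + 11
144 = 13×11 + 1
11 = 11×1 + 0  (stop)
So 2912/919 = [3; 5, 1, 13, 11].

[3; 5, 1, 13, 11]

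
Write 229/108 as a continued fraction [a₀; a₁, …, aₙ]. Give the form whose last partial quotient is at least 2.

[2; 8, 3, 4]

229 = 2·108 + 13
108 = 8·13 + 4
13 = 3·4 + 1
4 = 4·1 + 0  (stop)
So 229/108 = [2; 8, 3, 4].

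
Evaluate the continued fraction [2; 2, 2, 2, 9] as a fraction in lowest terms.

Fold from the inside: start with 9/1.
  2 + 1/9 = 19/9
  2 + 9/19 = 47/19
  2 + 19/47 = 113/47
  2 + 47/113 = 273/113

273/113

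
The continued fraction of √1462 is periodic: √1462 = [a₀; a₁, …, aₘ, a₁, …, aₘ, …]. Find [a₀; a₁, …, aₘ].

[38; 4, 4, 4, 76]

a₀ = ⌊√1462⌋ = 38.
With m₀=0, d₀=1 and mₖ₊₁ = dₖaₖ − mₖ, dₖ₊₁ = (n − mₖ₊₁²)/dₖ, aₖ₊₁ = ⌊(a₀+mₖ₊₁)/dₖ₊₁⌋:
  k=1: m=38, d=18, a=4
  k=2: m=34, d=17, a=4
  k=3: m=34, d=18, a=4
  k=4: m=38, d=1, a=76
d=1 and a=2a₀=76 at k=4, so the next step gives (m, d) = (38, 18) again — its k=1 value — and the period has length 4.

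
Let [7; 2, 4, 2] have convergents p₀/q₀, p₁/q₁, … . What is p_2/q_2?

Using pₖ = aₖpₖ₋₁ + pₖ₋₂, qₖ = aₖqₖ₋₁ + qₖ₋₂ (with p₋₁=1, p₋₂=0, q₋₁=0, q₋₂=1):
  k=0: a=7, p=7, q=1
  k=1: a=2, p=15, q=2
  k=2: a=4, p=67, q=9

67/9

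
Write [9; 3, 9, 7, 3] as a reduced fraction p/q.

Using pₖ = aₖpₖ₋₁ + pₖ₋₂ and qₖ = aₖqₖ₋₁ + qₖ₋₂:
  k=0: a=9, p=9, q=1
  k=1: a=3, p=28, q=3
  k=2: a=9, p=261, q=28
  k=3: a=7, p=1855, q=199
  k=4: a=3, p=5826, q=625

5826/625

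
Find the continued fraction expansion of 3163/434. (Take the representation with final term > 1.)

[7; 3, 2, 8, 2, 3]

3163 = 7×434 + 125
434 = 3×125 + 59
125 = 2×59 + 7
59 = 8×7 + 3
7 = 2×3 + 1
3 = 3×1 + 0  (stop)
So 3163/434 = [7; 3, 2, 8, 2, 3].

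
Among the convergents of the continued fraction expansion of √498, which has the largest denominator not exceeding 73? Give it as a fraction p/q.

√498 = [22; 3, 6, 22, 6, 3, 44, …] (period length 6).
Convergents:
  p_0/q_0 = 22/1
  p_1/q_1 = 67/3
  p_2/q_2 = 424/19
  p_3/q_3 = 9395/421
q_2 = 19 ≤ 73 < 421 = q_3, so the answer is 424/19.

424/19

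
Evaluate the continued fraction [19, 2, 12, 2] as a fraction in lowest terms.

Using pₖ = aₖpₖ₋₁ + pₖ₋₂ and qₖ = aₖqₖ₋₁ + qₖ₋₂:
  k=0: a=19, p=19, q=1
  k=1: a=2, p=39, q=2
  k=2: a=12, p=487, q=25
  k=3: a=2, p=1013, q=52

1013/52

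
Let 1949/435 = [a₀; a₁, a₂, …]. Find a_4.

2

1949 = 4·435 + 209   →  a_0 = 4
435 = 2·209 + 17   →  a_1 = 2
209 = 12·17 + 5   →  a_2 = 12
17 = 3·5 + 2   →  a_3 = 3
5 = 2·2 + 1   →  a_4 = 2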